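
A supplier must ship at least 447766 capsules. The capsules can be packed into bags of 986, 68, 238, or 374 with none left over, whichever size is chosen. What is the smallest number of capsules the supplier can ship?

The number of capsules must be a common multiple of 986, 68, 238, and 374, so a multiple of their LCM.
986 = 2 × 17 × 29
68 = 2^2 × 17
238 = 2 × 7 × 17
374 = 2 × 11 × 17
LCM(986, 68, 238, 374) = 2^2 × 7 × 11 × 17 × 29 = 151844.
Smallest multiple of 151844 that is ≥ 447766: ⌈447766/151844⌉ × 151844 = 3 × 151844 = 455532.

455532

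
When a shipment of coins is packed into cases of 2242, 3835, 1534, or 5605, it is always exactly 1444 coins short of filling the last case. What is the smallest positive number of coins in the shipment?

144286

Being 1444 short of a full case of size k means N ≡ −1444 (mod k), i.e. N + 1444 is a multiple of each size.
2242 = 2 × 19 × 59
3835 = 5 × 13 × 59
1534 = 2 × 13 × 59
5605 = 5 × 19 × 59
LCM(2242, 3835, 1534, 5605) = 2 × 5 × 13 × 19 × 59 = 145730.
Smallest positive N is 145730 − 1444 = 144286.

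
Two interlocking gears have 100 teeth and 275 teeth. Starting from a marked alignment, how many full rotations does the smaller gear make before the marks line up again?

11 rotations

All finish a whole number of cycles simultaneously at t = LCM of the periods.
100 = 2^2 × 5^2
275 = 5^2 × 11
LCM(100, 275) = 2^2 × 5^2 × 11 = 1100.
Rotations for period 100: 1100 / 100 = 11.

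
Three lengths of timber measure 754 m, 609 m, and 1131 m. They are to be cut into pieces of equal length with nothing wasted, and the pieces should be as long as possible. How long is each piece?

The greatest length dividing all of 754, 609, and 1131 is their gcd.
754 = 2 × 13 × 29
609 = 3 × 7 × 29
1131 = 3 × 13 × 29
gcd(754, 609, 1131) = 29.

29 m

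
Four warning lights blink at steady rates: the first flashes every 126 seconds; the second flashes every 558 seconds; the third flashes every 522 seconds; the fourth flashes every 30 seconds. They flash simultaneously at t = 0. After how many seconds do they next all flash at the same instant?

They coincide at every common multiple of the periods; the first is the LCM.
126 = 2 × 3^2 × 7
558 = 2 × 3^2 × 31
522 = 2 × 3^2 × 29
30 = 2 × 3 × 5
LCM(126, 558, 522, 30) = 2 × 3^2 × 5 × 7 × 29 × 31 = 566370.

566370 seconds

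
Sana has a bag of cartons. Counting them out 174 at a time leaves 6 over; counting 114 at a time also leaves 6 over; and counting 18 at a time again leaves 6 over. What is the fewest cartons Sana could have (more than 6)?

N − 6 must be a common multiple of 174, 114, and 18.
174 = 2 × 3 × 29
114 = 2 × 3 × 19
18 = 2 × 3^2
LCM(174, 114, 18) = 2 × 3^2 × 19 × 29 = 9918.
Smallest N > 6 is LCM + 6 = 9918 + 6 = 9924.

9924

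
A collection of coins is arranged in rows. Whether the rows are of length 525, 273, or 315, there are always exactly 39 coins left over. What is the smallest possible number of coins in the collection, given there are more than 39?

N − 39 must be a common multiple of 525, 273, and 315.
525 = 3 × 5^2 × 7
273 = 3 × 7 × 13
315 = 3^2 × 5 × 7
LCM(525, 273, 315) = 3^2 × 5^2 × 7 × 13 = 20475.
Smallest N > 39 is LCM + 39 = 20475 + 39 = 20514.

20514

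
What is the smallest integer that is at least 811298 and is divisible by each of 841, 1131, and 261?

885573

The integer must be a common multiple of 841, 1131, and 261, so a multiple of their LCM.
841 = 29^2
1131 = 3 × 13 × 29
261 = 3^2 × 29
LCM(841, 1131, 261) = 3^2 × 13 × 29^2 = 98397.
Smallest multiple of 98397 that is ≥ 811298: ⌈811298/98397⌉ × 98397 = 9 × 98397 = 885573.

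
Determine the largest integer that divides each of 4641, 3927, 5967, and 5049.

51

4641 = 3 × 7 × 13 × 17
3927 = 3 × 7 × 11 × 17
5967 = 3^3 × 13 × 17
5049 = 3^3 × 11 × 17
gcd(4641, 3927, 5967, 5049) = 3 × 17 = 51.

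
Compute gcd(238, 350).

14

238 = 2 × 7 × 17
350 = 2 × 5^2 × 7
gcd(238, 350) = 2 × 7 = 14.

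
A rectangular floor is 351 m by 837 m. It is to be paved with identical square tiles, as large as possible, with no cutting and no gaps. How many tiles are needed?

403

Tile side = gcd(351, 837).
351 = 3^3 × 13
837 = 3^3 × 31
gcd(351, 837) = 3^3 = 27.
Tiles: (351/27) × (837/27) = 13 × 31 = 403.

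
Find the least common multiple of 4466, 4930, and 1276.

4466 = 2 × 7 × 11 × 29
4930 = 2 × 5 × 17 × 29
1276 = 2^2 × 11 × 29
LCM(4466, 4930, 1276) = 2^2 × 5 × 7 × 11 × 17 × 29 = 759220.

759220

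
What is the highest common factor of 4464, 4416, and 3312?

4464 = 2^4 × 3^2 × 31
4416 = 2^6 × 3 × 23
3312 = 2^4 × 3^2 × 23
gcd(4464, 4416, 3312) = 2^4 × 3 = 48.

48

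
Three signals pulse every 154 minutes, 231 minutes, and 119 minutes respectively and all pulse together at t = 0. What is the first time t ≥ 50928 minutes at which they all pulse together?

Joint pulses occur at multiples of LCM(154, 231, 119).
154 = 2 × 7 × 11
231 = 3 × 7 × 11
119 = 7 × 17
LCM(154, 231, 119) = 2 × 3 × 7 × 11 × 17 = 7854.
Smallest multiple of 7854 that is ≥ 50928: ⌈50928/7854⌉ × 7854 = 7 × 7854 = 54978.

54978 minutes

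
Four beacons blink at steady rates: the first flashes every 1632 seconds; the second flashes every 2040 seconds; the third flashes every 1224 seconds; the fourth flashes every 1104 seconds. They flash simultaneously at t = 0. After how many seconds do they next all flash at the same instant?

The first simultaneous occurrence is after LCM of the individual periods.
1632 = 2^5 × 3 × 17
2040 = 2^3 × 3 × 5 × 17
1224 = 2^3 × 3^2 × 17
1104 = 2^4 × 3 × 23
LCM(1632, 2040, 1224, 1104) = 2^5 × 3^2 × 5 × 17 × 23 = 563040.

563040 seconds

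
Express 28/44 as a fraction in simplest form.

7/11

28 = 2^2 × 7
44 = 2^2 × 11
gcd(28, 44) = 2^2 = 4.
Divide numerator and denominator by 4: 28/44 = 7/11.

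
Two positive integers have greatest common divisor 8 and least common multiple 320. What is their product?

2560

For any two positive integers, gcd × lcm = product = 8 × 320 = 2560.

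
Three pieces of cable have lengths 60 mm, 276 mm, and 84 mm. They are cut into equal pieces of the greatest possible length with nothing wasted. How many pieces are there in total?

35

Piece length = gcd(60, 276, 84).
60 = 2^2 × 3 × 5
276 = 2^2 × 3 × 23
84 = 2^2 × 3 × 7
gcd(60, 276, 84) = 2^2 × 3 = 12.
Total pieces = 60/12 + 276/12 + 84/12 = 5 + 23 + 7 = 35.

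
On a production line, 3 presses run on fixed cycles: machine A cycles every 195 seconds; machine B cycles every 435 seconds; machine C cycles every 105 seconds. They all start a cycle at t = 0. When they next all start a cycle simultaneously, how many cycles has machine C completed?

All finish a whole number of cycles simultaneously at t = LCM of the periods.
195 = 3 × 5 × 13
435 = 3 × 5 × 29
105 = 3 × 5 × 7
LCM(195, 435, 105) = 3 × 5 × 7 × 13 × 29 = 39585.
Cycles for period 105: 39585 / 105 = 377.

377 cycles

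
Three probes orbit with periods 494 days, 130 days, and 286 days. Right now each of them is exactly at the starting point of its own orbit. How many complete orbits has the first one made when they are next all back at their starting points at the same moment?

55 orbits

The first common completion time is the LCM of the periods.
494 = 2 × 13 × 19
130 = 2 × 5 × 13
286 = 2 × 11 × 13
LCM(494, 130, 286) = 2 × 5 × 11 × 13 × 19 = 27170.
Orbits for period 494: 27170 / 494 = 55.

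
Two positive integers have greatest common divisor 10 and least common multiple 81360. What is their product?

813600

For any two positive integers, gcd × lcm = product = 10 × 81360 = 813600.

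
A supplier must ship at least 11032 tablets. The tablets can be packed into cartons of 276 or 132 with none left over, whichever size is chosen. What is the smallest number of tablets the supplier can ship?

The number of tablets must be a common multiple of 276 and 132, so a multiple of their LCM.
276 = 2^2 × 3 × 23
132 = 2^2 × 3 × 11
LCM(276, 132) = 2^2 × 3 × 11 × 23 = 3036.
Smallest multiple of 3036 that is ≥ 11032: ⌈11032/3036⌉ × 3036 = 4 × 3036 = 12144.

12144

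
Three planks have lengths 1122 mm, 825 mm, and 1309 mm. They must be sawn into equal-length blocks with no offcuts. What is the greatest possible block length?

The block length must divide every plank, so the greatest is gcd(1122, 825, 1309).
1122 = 2 × 3 × 11 × 17
825 = 3 × 5^2 × 11
1309 = 7 × 11 × 17
gcd(1122, 825, 1309) = 11.

11 mm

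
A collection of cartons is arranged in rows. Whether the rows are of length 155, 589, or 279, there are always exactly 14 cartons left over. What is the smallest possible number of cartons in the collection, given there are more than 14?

26519

N − 14 must be a common multiple of 155, 589, and 279.
155 = 5 × 31
589 = 19 × 31
279 = 3^2 × 31
LCM(155, 589, 279) = 3^2 × 5 × 19 × 31 = 26505.
Smallest N > 14 is LCM + 14 = 26505 + 14 = 26519.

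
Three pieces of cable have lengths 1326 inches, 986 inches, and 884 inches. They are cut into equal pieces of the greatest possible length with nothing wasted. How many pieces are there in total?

Piece length = gcd(1326, 986, 884).
1326 = 2 × 3 × 13 × 17
986 = 2 × 17 × 29
884 = 2^2 × 13 × 17
gcd(1326, 986, 884) = 2 × 17 = 34.
Total pieces = 1326/34 + 986/34 + 884/34 = 39 + 29 + 26 = 94.

94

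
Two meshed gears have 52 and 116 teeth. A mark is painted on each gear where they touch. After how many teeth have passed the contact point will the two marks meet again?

We need the least common multiple of the intervals.
52 = 2^2 × 13
116 = 2^2 × 29
LCM(52, 116) = 2^2 × 13 × 29 = 1508.

1508 teeth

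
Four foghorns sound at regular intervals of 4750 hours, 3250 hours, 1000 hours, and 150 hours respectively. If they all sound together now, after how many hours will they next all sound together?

The first simultaneous occurrence is after LCM of the individual periods.
4750 = 2 × 5^3 × 19
3250 = 2 × 5^3 × 13
1000 = 2^3 × 5^3
150 = 2 × 3 × 5^2
LCM(4750, 3250, 1000, 150) = 2^3 × 3 × 5^3 × 13 × 19 = 741000.

741000 hours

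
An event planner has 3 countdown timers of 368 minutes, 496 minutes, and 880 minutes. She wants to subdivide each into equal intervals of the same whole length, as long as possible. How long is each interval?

The interval must divide each timer length; the longest such is the gcd.
368 = 2^4 × 23
496 = 2^4 × 31
880 = 2^4 × 5 × 11
gcd(368, 496, 880) = 2^4 = 16.

16 minutes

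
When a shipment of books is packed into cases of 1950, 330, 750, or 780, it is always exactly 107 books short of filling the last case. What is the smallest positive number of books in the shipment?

Being 107 short of a full case of size k means N ≡ −107 (mod k), i.e. N + 107 is a multiple of each size.
1950 = 2 × 3 × 5^2 × 13
330 = 2 × 3 × 5 × 11
750 = 2 × 3 × 5^3
780 = 2^2 × 3 × 5 × 13
LCM(1950, 330, 750, 780) = 2^2 × 3 × 5^3 × 11 × 13 = 214500.
Smallest positive N is 214500 − 107 = 214393.

214393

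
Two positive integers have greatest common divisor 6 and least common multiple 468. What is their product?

2808

For any two positive integers, gcd × lcm = product = 6 × 468 = 2808.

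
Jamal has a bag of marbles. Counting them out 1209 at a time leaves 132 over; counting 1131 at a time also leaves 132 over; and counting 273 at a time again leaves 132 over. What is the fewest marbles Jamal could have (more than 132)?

245559

N − 132 must be a common multiple of 1209, 1131, and 273.
1209 = 3 × 13 × 31
1131 = 3 × 13 × 29
273 = 3 × 7 × 13
LCM(1209, 1131, 273) = 3 × 7 × 13 × 29 × 31 = 245427.
Smallest N > 132 is LCM + 132 = 245427 + 132 = 245559.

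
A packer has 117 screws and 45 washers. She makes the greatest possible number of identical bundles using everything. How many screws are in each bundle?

Number of bundles = gcd(117, 45).
117 = 3^2 × 13
45 = 3^2 × 5
gcd(117, 45) = 3^2 = 9.
screws per bundle = 117 / 9 = 13.

13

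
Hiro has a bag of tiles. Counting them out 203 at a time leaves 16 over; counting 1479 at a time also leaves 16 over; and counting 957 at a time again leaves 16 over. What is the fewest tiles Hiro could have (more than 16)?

N − 16 must be a common multiple of 203, 1479, and 957.
203 = 7 × 29
1479 = 3 × 17 × 29
957 = 3 × 11 × 29
LCM(203, 1479, 957) = 3 × 7 × 11 × 17 × 29 = 113883.
Smallest N > 16 is LCM + 16 = 113883 + 16 = 113899.

113899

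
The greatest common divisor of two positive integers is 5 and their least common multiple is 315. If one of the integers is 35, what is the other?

For two integers, gcd × lcm = product, so the other is (5 × 315) / 35 = 1575 / 35 = 45.

45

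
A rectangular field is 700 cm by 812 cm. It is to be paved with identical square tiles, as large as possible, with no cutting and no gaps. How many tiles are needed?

Tile side = gcd(700, 812).
700 = 2^2 × 5^2 × 7
812 = 2^2 × 7 × 29
gcd(700, 812) = 2^2 × 7 = 28.
Tiles: (700/28) × (812/28) = 25 × 29 = 725.

725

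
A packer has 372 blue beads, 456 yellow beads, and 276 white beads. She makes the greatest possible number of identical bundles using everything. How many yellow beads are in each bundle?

Number of bundles = gcd(372, 456, 276).
372 = 2^2 × 3 × 31
456 = 2^3 × 3 × 19
276 = 2^2 × 3 × 23
gcd(372, 456, 276) = 2^2 × 3 = 12.
yellow beads per bundle = 456 / 12 = 38.

38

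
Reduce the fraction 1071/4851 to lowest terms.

1071 = 3^2 × 7 × 17
4851 = 3^2 × 7^2 × 11
gcd(1071, 4851) = 3^2 × 7 = 63.
Divide numerator and denominator by 63: 1071/4851 = 17/77.

17/77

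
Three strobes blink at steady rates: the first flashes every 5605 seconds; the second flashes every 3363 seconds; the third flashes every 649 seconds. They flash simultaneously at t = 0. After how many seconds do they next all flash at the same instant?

The first simultaneous occurrence is after LCM of the individual periods.
5605 = 5 × 19 × 59
3363 = 3 × 19 × 59
649 = 11 × 59
LCM(5605, 3363, 649) = 3 × 5 × 11 × 19 × 59 = 184965.

184965 seconds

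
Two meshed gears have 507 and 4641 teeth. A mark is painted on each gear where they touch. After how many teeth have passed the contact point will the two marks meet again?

60333 teeth

The first simultaneous occurrence is after LCM of the individual periods.
507 = 3 × 13^2
4641 = 3 × 7 × 13 × 17
LCM(507, 4641) = 3 × 7 × 13^2 × 17 = 60333.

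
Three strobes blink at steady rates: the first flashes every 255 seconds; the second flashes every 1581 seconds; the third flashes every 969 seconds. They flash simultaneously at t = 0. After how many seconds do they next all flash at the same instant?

We need the least common multiple of the intervals.
255 = 3 × 5 × 17
1581 = 3 × 17 × 31
969 = 3 × 17 × 19
LCM(255, 1581, 969) = 3 × 5 × 17 × 19 × 31 = 150195.

150195 seconds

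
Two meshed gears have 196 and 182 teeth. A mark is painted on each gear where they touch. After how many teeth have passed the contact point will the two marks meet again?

2548 teeth

They coincide at every common multiple of the periods; the first is the LCM.
196 = 2^2 × 7^2
182 = 2 × 7 × 13
LCM(196, 182) = 2^2 × 7^2 × 13 = 2548.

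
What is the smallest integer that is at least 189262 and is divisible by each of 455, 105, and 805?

The integer must be a common multiple of 455, 105, and 805, so a multiple of their LCM.
455 = 5 × 7 × 13
105 = 3 × 5 × 7
805 = 5 × 7 × 23
LCM(455, 105, 805) = 3 × 5 × 7 × 13 × 23 = 31395.
Smallest multiple of 31395 that is ≥ 189262: ⌈189262/31395⌉ × 31395 = 7 × 31395 = 219765.

219765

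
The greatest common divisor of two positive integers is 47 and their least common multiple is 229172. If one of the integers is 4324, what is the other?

For two integers, gcd × lcm = product, so the other is (47 × 229172) / 4324 = 10771084 / 4324 = 2491.

2491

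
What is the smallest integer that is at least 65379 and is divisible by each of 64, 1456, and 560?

The integer must be a common multiple of 64, 1456, and 560, so a multiple of their LCM.
64 = 2^6
1456 = 2^4 × 7 × 13
560 = 2^4 × 5 × 7
LCM(64, 1456, 560) = 2^6 × 5 × 7 × 13 = 29120.
Smallest multiple of 29120 that is ≥ 65379: ⌈65379/29120⌉ × 29120 = 3 × 29120 = 87360.

87360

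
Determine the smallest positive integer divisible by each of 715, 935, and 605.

715 = 5 × 11 × 13
935 = 5 × 11 × 17
605 = 5 × 11^2
LCM(715, 935, 605) = 5 × 11^2 × 13 × 17 = 133705.

133705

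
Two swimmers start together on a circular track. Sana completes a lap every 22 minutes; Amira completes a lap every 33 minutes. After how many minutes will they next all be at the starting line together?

We need the least common multiple of the intervals.
22 = 2 × 11
33 = 3 × 11
LCM(22, 33) = 2 × 3 × 11 = 66.

66 minutes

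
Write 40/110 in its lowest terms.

4/11

40 = 2^3 × 5
110 = 2 × 5 × 11
gcd(40, 110) = 2 × 5 = 10.
Divide numerator and denominator by 10: 40/110 = 4/11.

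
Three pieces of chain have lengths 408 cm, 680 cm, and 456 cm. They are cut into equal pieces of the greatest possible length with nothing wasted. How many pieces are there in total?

Piece length = gcd(408, 680, 456).
408 = 2^3 × 3 × 17
680 = 2^3 × 5 × 17
456 = 2^3 × 3 × 19
gcd(408, 680, 456) = 2^3 = 8.
Total pieces = 408/8 + 680/8 + 456/8 = 51 + 85 + 57 = 193.

193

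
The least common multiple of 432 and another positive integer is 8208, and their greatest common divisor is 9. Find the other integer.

171

gcd × lcm = product of the two integers, so the other integer is (9 × 8208) / 432 = 171.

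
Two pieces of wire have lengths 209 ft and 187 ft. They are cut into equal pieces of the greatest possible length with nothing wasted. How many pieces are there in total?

Piece length = gcd(209, 187).
209 = 11 × 19
187 = 11 × 17
gcd(209, 187) = 11.
Total pieces = 209/11 + 187/11 = 19 + 17 = 36.

36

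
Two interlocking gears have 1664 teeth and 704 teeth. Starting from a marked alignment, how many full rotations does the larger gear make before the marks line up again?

The first common completion time is the LCM of the periods.
1664 = 2^7 × 13
704 = 2^6 × 11
LCM(1664, 704) = 2^7 × 11 × 13 = 18304.
Rotations for period 1664: 18304 / 1664 = 11.

11 rotations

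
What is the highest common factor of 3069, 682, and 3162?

3069 = 3^2 × 11 × 31
682 = 2 × 11 × 31
3162 = 2 × 3 × 17 × 31
gcd(3069, 682, 3162) = 31.

31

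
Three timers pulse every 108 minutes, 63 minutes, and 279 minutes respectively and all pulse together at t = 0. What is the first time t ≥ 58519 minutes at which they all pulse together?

70308 minutes

Joint pulses occur at multiples of LCM(108, 63, 279).
108 = 2^2 × 3^3
63 = 3^2 × 7
279 = 3^2 × 31
LCM(108, 63, 279) = 2^2 × 3^3 × 7 × 31 = 23436.
Smallest multiple of 23436 that is ≥ 58519: ⌈58519/23436⌉ × 23436 = 3 × 23436 = 70308.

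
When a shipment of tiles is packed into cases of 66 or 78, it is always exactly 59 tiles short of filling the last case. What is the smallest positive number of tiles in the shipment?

799

Being 59 short of a full case of size k means N ≡ −59 (mod k), i.e. N + 59 is a multiple of each size.
66 = 2 × 3 × 11
78 = 2 × 3 × 13
LCM(66, 78) = 2 × 3 × 11 × 13 = 858.
Smallest positive N is 858 − 59 = 799.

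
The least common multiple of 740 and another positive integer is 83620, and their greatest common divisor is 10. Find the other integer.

1130

gcd × lcm = product of the two integers, so the other integer is (10 × 83620) / 740 = 1130.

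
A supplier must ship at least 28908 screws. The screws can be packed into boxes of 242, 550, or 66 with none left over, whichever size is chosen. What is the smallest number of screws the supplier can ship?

36300

The number of screws must be a common multiple of 242, 550, and 66, so a multiple of their LCM.
242 = 2 × 11^2
550 = 2 × 5^2 × 11
66 = 2 × 3 × 11
LCM(242, 550, 66) = 2 × 3 × 5^2 × 11^2 = 18150.
Smallest multiple of 18150 that is ≥ 28908: ⌈28908/18150⌉ × 18150 = 2 × 18150 = 36300.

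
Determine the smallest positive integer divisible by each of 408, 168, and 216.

408 = 2^3 × 3 × 17
168 = 2^3 × 3 × 7
216 = 2^3 × 3^3
LCM(408, 168, 216) = 2^3 × 3^3 × 7 × 17 = 25704.

25704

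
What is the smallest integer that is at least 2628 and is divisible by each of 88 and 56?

3080

The integer must be a common multiple of 88 and 56, so a multiple of their LCM.
88 = 2^3 × 11
56 = 2^3 × 7
LCM(88, 56) = 2^3 × 7 × 11 = 616.
Smallest multiple of 616 that is ≥ 2628: ⌈2628/616⌉ × 616 = 5 × 616 = 3080.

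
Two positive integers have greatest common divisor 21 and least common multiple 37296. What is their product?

783216

For any two positive integers, gcd × lcm = product = 21 × 37296 = 783216.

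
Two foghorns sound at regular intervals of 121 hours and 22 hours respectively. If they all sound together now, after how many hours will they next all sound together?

The first simultaneous occurrence is after LCM of the individual periods.
121 = 11^2
22 = 2 × 11
LCM(121, 22) = 2 × 11^2 = 242.

242 hours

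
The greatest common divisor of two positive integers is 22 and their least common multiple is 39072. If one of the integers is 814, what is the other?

For two integers, gcd × lcm = product, so the other is (22 × 39072) / 814 = 859584 / 814 = 1056.

1056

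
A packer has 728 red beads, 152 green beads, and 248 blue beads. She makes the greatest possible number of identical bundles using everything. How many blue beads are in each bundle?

31

Number of bundles = gcd(728, 152, 248).
728 = 2^3 × 7 × 13
152 = 2^3 × 19
248 = 2^3 × 31
gcd(728, 152, 248) = 2^3 = 8.
blue beads per bundle = 248 / 8 = 31.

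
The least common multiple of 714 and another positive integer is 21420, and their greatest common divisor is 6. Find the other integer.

180

gcd × lcm = product of the two integers, so the other integer is (6 × 21420) / 714 = 180.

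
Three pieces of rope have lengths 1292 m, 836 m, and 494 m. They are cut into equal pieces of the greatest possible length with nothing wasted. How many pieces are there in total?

69

Piece length = gcd(1292, 836, 494).
1292 = 2^2 × 17 × 19
836 = 2^2 × 11 × 19
494 = 2 × 13 × 19
gcd(1292, 836, 494) = 2 × 19 = 38.
Total pieces = 1292/38 + 836/38 + 494/38 = 34 + 22 + 13 = 69.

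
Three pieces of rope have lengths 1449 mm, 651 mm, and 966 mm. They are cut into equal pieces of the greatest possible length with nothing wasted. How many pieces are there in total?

146

Piece length = gcd(1449, 651, 966).
1449 = 3^2 × 7 × 23
651 = 3 × 7 × 31
966 = 2 × 3 × 7 × 23
gcd(1449, 651, 966) = 3 × 7 = 21.
Total pieces = 1449/21 + 651/21 + 966/21 = 69 + 31 + 46 = 146.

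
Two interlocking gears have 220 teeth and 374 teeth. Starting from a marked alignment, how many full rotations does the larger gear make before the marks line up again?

The first common completion time is the LCM of the periods.
220 = 2^2 × 5 × 11
374 = 2 × 11 × 17
LCM(220, 374) = 2^2 × 5 × 11 × 17 = 3740.
Rotations for period 374: 3740 / 374 = 10.

10 rotations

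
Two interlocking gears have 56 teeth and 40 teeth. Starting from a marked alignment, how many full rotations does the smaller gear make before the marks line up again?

7 rotations

They are all back at their starting positions together after one LCM of the periods.
56 = 2^3 × 7
40 = 2^3 × 5
LCM(56, 40) = 2^3 × 5 × 7 = 280.
Rotations for period 40: 280 / 40 = 7.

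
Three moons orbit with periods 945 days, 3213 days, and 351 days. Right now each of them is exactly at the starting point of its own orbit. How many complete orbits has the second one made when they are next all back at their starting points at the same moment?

65 orbits

All finish a whole number of cycles simultaneously at t = LCM of the periods.
945 = 3^3 × 5 × 7
3213 = 3^3 × 7 × 17
351 = 3^3 × 13
LCM(945, 3213, 351) = 3^3 × 5 × 7 × 13 × 17 = 208845.
Orbits for period 3213: 208845 / 3213 = 65.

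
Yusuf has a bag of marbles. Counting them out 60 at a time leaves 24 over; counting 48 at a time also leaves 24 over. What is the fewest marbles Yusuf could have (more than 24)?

264

N − 24 must be a common multiple of 60 and 48.
60 = 2^2 × 3 × 5
48 = 2^4 × 3
LCM(60, 48) = 2^4 × 3 × 5 = 240.
Smallest N > 24 is LCM + 24 = 240 + 24 = 264.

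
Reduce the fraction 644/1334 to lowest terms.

644 = 2^2 × 7 × 23
1334 = 2 × 23 × 29
gcd(644, 1334) = 2 × 23 = 46.
Divide numerator and denominator by 46: 644/1334 = 14/29.

14/29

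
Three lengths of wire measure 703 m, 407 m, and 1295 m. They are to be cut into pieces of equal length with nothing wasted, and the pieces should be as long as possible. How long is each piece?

The greatest length dividing all of 703, 407, and 1295 is their gcd.
703 = 19 × 37
407 = 11 × 37
1295 = 5 × 7 × 37
gcd(703, 407, 1295) = 37.

37 m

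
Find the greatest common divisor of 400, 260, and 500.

20

400 = 2^4 × 5^2
260 = 2^2 × 5 × 13
500 = 2^2 × 5^3
gcd(400, 260, 500) = 2^2 × 5 = 20.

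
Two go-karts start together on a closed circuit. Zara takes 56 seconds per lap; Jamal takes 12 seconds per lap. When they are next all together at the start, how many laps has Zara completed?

3 laps

The first common completion time is the LCM of the periods.
56 = 2^3 × 7
12 = 2^2 × 3
LCM(56, 12) = 2^3 × 3 × 7 = 168.
Laps for period 56: 168 / 56 = 3.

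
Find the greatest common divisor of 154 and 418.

154 = 2 × 7 × 11
418 = 2 × 11 × 19
gcd(154, 418) = 2 × 11 = 22.

22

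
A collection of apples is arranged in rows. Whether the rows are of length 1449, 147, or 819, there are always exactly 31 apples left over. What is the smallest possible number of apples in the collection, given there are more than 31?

131890

N − 31 must be a common multiple of 1449, 147, and 819.
1449 = 3^2 × 7 × 23
147 = 3 × 7^2
819 = 3^2 × 7 × 13
LCM(1449, 147, 819) = 3^2 × 7^2 × 13 × 23 = 131859.
Smallest N > 31 is LCM + 31 = 131859 + 31 = 131890.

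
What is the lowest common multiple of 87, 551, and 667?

87 = 3 × 29
551 = 19 × 29
667 = 23 × 29
LCM(87, 551, 667) = 3 × 19 × 23 × 29 = 38019.

38019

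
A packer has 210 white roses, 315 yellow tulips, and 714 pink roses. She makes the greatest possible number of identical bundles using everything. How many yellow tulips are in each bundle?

Number of bundles = gcd(210, 315, 714).
210 = 2 × 3 × 5 × 7
315 = 3^2 × 5 × 7
714 = 2 × 3 × 7 × 17
gcd(210, 315, 714) = 3 × 7 = 21.
yellow tulips per bundle = 315 / 21 = 15.

15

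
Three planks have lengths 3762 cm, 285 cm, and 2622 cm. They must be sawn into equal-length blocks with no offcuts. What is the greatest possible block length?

The block length must divide every plank, so the greatest is gcd(3762, 285, 2622).
3762 = 2 × 3^2 × 11 × 19
285 = 3 × 5 × 19
2622 = 2 × 3 × 19 × 23
gcd(3762, 285, 2622) = 3 × 19 = 57.

57 cm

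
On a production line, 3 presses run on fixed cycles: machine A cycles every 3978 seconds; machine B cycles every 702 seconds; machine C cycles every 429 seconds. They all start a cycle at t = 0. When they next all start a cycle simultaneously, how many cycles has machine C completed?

All finish a whole number of cycles simultaneously at t = LCM of the periods.
3978 = 2 × 3^2 × 13 × 17
702 = 2 × 3^3 × 13
429 = 3 × 11 × 13
LCM(3978, 702, 429) = 2 × 3^3 × 11 × 13 × 17 = 131274.
Cycles for period 429: 131274 / 429 = 306.

306 cycles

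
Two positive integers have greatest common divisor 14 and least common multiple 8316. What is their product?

For any two positive integers, gcd × lcm = product = 14 × 8316 = 116424.

116424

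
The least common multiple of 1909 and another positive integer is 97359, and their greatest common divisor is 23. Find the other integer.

gcd × lcm = product of the two integers, so the other integer is (23 × 97359) / 1909 = 1173.

1173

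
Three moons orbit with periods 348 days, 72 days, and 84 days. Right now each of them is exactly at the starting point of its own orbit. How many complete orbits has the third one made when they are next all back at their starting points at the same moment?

174 orbits

The first common completion time is the LCM of the periods.
348 = 2^2 × 3 × 29
72 = 2^3 × 3^2
84 = 2^2 × 3 × 7
LCM(348, 72, 84) = 2^3 × 3^2 × 7 × 29 = 14616.
Orbits for period 84: 14616 / 84 = 174.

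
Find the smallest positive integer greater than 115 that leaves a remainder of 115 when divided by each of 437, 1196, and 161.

N − 115 must be a common multiple of 437, 1196, and 161.
437 = 19 × 23
1196 = 2^2 × 13 × 23
161 = 7 × 23
LCM(437, 1196, 161) = 2^2 × 7 × 13 × 19 × 23 = 159068.
Smallest N > 115 is LCM + 115 = 159068 + 115 = 159183.

159183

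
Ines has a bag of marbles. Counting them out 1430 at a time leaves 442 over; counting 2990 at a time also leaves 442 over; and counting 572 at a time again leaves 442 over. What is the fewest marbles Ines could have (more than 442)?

66222

N − 442 must be a common multiple of 1430, 2990, and 572.
1430 = 2 × 5 × 11 × 13
2990 = 2 × 5 × 13 × 23
572 = 2^2 × 11 × 13
LCM(1430, 2990, 572) = 2^2 × 5 × 11 × 13 × 23 = 65780.
Smallest N > 442 is LCM + 442 = 65780 + 442 = 66222.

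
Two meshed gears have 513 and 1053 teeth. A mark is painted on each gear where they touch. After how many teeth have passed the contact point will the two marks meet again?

The first simultaneous occurrence is after LCM of the individual periods.
513 = 3^3 × 19
1053 = 3^4 × 13
LCM(513, 1053) = 3^4 × 13 × 19 = 20007.

20007 teeth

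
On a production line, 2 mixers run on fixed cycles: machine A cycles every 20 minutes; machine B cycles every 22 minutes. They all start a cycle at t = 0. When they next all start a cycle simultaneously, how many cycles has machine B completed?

All finish a whole number of cycles simultaneously at t = LCM of the periods.
20 = 2^2 × 5
22 = 2 × 11
LCM(20, 22) = 2^2 × 5 × 11 = 220.
Cycles for period 22: 220 / 22 = 10.

10 cycles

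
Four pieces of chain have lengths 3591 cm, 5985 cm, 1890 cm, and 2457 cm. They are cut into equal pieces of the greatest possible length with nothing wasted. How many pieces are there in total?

221

Piece length = gcd(3591, 5985, 1890, 2457).
3591 = 3^3 × 7 × 19
5985 = 3^2 × 5 × 7 × 19
1890 = 2 × 3^3 × 5 × 7
2457 = 3^3 × 7 × 13
gcd(3591, 5985, 1890, 2457) = 3^2 × 7 = 63.
Total pieces = 3591/63 + 5985/63 + 1890/63 + 2457/63 = 57 + 95 + 30 + 39 = 221.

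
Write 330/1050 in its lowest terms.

11/35

330 = 2 × 3 × 5 × 11
1050 = 2 × 3 × 5^2 × 7
gcd(330, 1050) = 2 × 3 × 5 = 30.
Divide numerator and denominator by 30: 330/1050 = 11/35.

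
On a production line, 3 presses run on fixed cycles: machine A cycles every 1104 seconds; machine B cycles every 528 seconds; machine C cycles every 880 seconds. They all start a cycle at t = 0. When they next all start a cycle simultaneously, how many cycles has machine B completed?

115 cycles

They are all back at their starting positions together after one LCM of the periods.
1104 = 2^4 × 3 × 23
528 = 2^4 × 3 × 11
880 = 2^4 × 5 × 11
LCM(1104, 528, 880) = 2^4 × 3 × 5 × 11 × 23 = 60720.
Cycles for period 528: 60720 / 528 = 115.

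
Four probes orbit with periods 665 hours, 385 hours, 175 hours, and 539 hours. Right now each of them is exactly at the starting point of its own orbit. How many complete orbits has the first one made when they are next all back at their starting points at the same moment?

385 orbits

The first common completion time is the LCM of the periods.
665 = 5 × 7 × 19
385 = 5 × 7 × 11
175 = 5^2 × 7
539 = 7^2 × 11
LCM(665, 385, 175, 539) = 5^2 × 7^2 × 11 × 19 = 256025.
Orbits for period 665: 256025 / 665 = 385.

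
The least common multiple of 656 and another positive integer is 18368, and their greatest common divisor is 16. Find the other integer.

448

gcd × lcm = product of the two integers, so the other integer is (16 × 18368) / 656 = 448.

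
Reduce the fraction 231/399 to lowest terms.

11/19

231 = 3 × 7 × 11
399 = 3 × 7 × 19
gcd(231, 399) = 3 × 7 = 21.
Divide numerator and denominator by 21: 231/399 = 11/19.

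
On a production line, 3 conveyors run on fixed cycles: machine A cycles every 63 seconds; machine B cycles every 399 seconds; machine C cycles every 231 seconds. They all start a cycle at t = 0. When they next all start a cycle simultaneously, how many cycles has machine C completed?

57 cycles

All finish a whole number of cycles simultaneously at t = LCM of the periods.
63 = 3^2 × 7
399 = 3 × 7 × 19
231 = 3 × 7 × 11
LCM(63, 399, 231) = 3^2 × 7 × 11 × 19 = 13167.
Cycles for period 231: 13167 / 231 = 57.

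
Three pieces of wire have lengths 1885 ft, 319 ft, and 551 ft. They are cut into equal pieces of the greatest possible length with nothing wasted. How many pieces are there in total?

Piece length = gcd(1885, 319, 551).
1885 = 5 × 13 × 29
319 = 11 × 29
551 = 19 × 29
gcd(1885, 319, 551) = 29.
Total pieces = 1885/29 + 319/29 + 551/29 = 65 + 11 + 19 = 95.

95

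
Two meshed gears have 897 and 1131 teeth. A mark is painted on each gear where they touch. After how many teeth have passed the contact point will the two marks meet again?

26013 teeth

The first simultaneous occurrence is after LCM of the individual periods.
897 = 3 × 13 × 23
1131 = 3 × 13 × 29
LCM(897, 1131) = 3 × 13 × 23 × 29 = 26013.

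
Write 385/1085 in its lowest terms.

11/31

385 = 5 × 7 × 11
1085 = 5 × 7 × 31
gcd(385, 1085) = 5 × 7 = 35.
Divide numerator and denominator by 35: 385/1085 = 11/31.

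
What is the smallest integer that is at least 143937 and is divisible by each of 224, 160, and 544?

152320

The integer must be a common multiple of 224, 160, and 544, so a multiple of their LCM.
224 = 2^5 × 7
160 = 2^5 × 5
544 = 2^5 × 17
LCM(224, 160, 544) = 2^5 × 5 × 7 × 17 = 19040.
Smallest multiple of 19040 that is ≥ 143937: ⌈143937/19040⌉ × 19040 = 8 × 19040 = 152320.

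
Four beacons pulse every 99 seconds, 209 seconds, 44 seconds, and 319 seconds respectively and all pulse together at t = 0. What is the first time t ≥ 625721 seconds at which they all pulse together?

Joint pulses occur at multiples of LCM(99, 209, 44, 319).
99 = 3^2 × 11
209 = 11 × 19
44 = 2^2 × 11
319 = 11 × 29
LCM(99, 209, 44, 319) = 2^2 × 3^2 × 11 × 19 × 29 = 218196.
Smallest multiple of 218196 that is ≥ 625721: ⌈625721/218196⌉ × 218196 = 3 × 218196 = 654588.

654588 seconds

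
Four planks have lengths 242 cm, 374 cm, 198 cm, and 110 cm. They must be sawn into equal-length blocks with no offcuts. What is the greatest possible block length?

This is the greatest common divisor of 242, 374, 198, and 110.
242 = 2 × 11^2
374 = 2 × 11 × 17
198 = 2 × 3^2 × 11
110 = 2 × 5 × 11
gcd(242, 374, 198, 110) = 2 × 11 = 22.

22 cm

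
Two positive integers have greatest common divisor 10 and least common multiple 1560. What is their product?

For any two positive integers, gcd × lcm = product = 10 × 1560 = 15600.

15600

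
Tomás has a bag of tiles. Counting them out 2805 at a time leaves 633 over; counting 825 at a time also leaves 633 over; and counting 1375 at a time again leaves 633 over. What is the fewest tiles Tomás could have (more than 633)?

N − 633 must be a common multiple of 2805, 825, and 1375.
2805 = 3 × 5 × 11 × 17
825 = 3 × 5^2 × 11
1375 = 5^3 × 11
LCM(2805, 825, 1375) = 3 × 5^3 × 11 × 17 = 70125.
Smallest N > 633 is LCM + 633 = 70125 + 633 = 70758.

70758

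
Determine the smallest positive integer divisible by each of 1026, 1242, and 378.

165186

1026 = 2 × 3^3 × 19
1242 = 2 × 3^3 × 23
378 = 2 × 3^3 × 7
LCM(1026, 1242, 378) = 2 × 3^3 × 7 × 19 × 23 = 165186.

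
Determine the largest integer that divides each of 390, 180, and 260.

390 = 2 × 3 × 5 × 13
180 = 2^2 × 3^2 × 5
260 = 2^2 × 5 × 13
gcd(390, 180, 260) = 2 × 5 = 10.

10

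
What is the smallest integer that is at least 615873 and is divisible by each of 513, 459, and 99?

The integer must be a common multiple of 513, 459, and 99, so a multiple of their LCM.
513 = 3^3 × 19
459 = 3^3 × 17
99 = 3^2 × 11
LCM(513, 459, 99) = 3^3 × 11 × 17 × 19 = 95931.
Smallest multiple of 95931 that is ≥ 615873: ⌈615873/95931⌉ × 95931 = 7 × 95931 = 671517.

671517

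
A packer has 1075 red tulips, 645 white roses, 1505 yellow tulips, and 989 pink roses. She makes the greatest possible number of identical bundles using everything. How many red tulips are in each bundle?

Number of bundles = gcd(1075, 645, 1505, 989).
1075 = 5^2 × 43
645 = 3 × 5 × 43
1505 = 5 × 7 × 43
989 = 23 × 43
gcd(1075, 645, 1505, 989) = 43.
red tulips per bundle = 1075 / 43 = 25.

25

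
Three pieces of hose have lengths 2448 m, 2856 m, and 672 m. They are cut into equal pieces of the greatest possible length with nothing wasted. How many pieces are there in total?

249

Piece length = gcd(2448, 2856, 672).
2448 = 2^4 × 3^2 × 17
2856 = 2^3 × 3 × 7 × 17
672 = 2^5 × 3 × 7
gcd(2448, 2856, 672) = 2^3 × 3 = 24.
Total pieces = 2448/24 + 2856/24 + 672/24 = 102 + 119 + 28 = 249.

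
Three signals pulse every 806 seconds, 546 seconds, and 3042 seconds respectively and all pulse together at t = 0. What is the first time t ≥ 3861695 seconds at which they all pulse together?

Joint pulses occur at multiples of LCM(806, 546, 3042).
806 = 2 × 13 × 31
546 = 2 × 3 × 7 × 13
3042 = 2 × 3^2 × 13^2
LCM(806, 546, 3042) = 2 × 3^2 × 7 × 13^2 × 31 = 660114.
Smallest multiple of 660114 that is ≥ 3861695: ⌈3861695/660114⌉ × 660114 = 6 × 660114 = 3960684.

3960684 seconds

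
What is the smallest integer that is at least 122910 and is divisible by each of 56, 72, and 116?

131544

The integer must be a common multiple of 56, 72, and 116, so a multiple of their LCM.
56 = 2^3 × 7
72 = 2^3 × 3^2
116 = 2^2 × 29
LCM(56, 72, 116) = 2^3 × 3^2 × 7 × 29 = 14616.
Smallest multiple of 14616 that is ≥ 122910: ⌈122910/14616⌉ × 14616 = 9 × 14616 = 131544.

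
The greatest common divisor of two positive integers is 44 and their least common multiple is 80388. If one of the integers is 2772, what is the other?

1276

For two integers, gcd × lcm = product, so the other is (44 × 80388) / 2772 = 3537072 / 2772 = 1276.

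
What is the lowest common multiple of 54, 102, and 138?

54 = 2 × 3^3
102 = 2 × 3 × 17
138 = 2 × 3 × 23
LCM(54, 102, 138) = 2 × 3^3 × 17 × 23 = 21114.

21114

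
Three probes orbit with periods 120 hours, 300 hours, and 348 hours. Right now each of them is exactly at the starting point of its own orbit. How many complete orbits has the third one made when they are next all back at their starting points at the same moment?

The first common completion time is the LCM of the periods.
120 = 2^3 × 3 × 5
300 = 2^2 × 3 × 5^2
348 = 2^2 × 3 × 29
LCM(120, 300, 348) = 2^3 × 3 × 5^2 × 29 = 17400.
Orbits for period 348: 17400 / 348 = 50.

50 orbits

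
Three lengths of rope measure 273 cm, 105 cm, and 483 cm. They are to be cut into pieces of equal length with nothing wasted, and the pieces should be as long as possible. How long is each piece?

21 cm

The greatest length dividing all of 273, 105, and 483 is their gcd.
273 = 3 × 7 × 13
105 = 3 × 5 × 7
483 = 3 × 7 × 23
gcd(273, 105, 483) = 3 × 7 = 21.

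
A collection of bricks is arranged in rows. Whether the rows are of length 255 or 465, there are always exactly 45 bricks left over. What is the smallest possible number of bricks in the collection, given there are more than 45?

N − 45 must be a common multiple of 255 and 465.
255 = 3 × 5 × 17
465 = 3 × 5 × 31
LCM(255, 465) = 3 × 5 × 17 × 31 = 7905.
Smallest N > 45 is LCM + 45 = 7905 + 45 = 7950.

7950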